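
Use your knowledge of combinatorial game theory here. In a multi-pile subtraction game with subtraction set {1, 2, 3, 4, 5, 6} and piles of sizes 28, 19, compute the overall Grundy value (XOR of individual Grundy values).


Subtraction set: {1, 2, 3, 4, 5, 6}
For this subtraction set, G(n) = n mod 7 (period = max + 1 = 7).
Pile 1 (size 28): G(28) = 28 mod 7 = 0
Pile 2 (size 19): G(19) = 19 mod 7 = 5
Total Grundy value = XOR of all: 0 XOR 5 = 5

5


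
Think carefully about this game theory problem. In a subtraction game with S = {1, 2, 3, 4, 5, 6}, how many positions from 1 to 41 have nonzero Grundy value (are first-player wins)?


Subtraction set S = {1, 2, 3, 4, 5, 6}, so G(n) = n mod 7.
G(n) = 0 when n is a multiple of 7.
Multiples of 7 in [1, 41]: 5
N-positions (nonzero Grundy) = 41 - 5 = 36

36


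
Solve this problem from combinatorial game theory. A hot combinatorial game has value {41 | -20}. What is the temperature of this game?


The game is {41 | -20}, a switch {a | b} with numbers a > b.
Cooling {a | b} by t gives {a - t | b + t}, which stops being hot when a - t = b + t, i.e. at t = (a - b)/2. So the temperature of a switch is (a - b)/2.
Temperature = (Left option - Right option) / 2
= (41 - (-20)) / 2
= 61 / 2
= 61/2

61/2


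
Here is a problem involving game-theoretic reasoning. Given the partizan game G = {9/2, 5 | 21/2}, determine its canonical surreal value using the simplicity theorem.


Left options: {9/2, 5}, max = 5
Right options: {21/2}, min = 21/2
All options are numbers and max(Left) < min(Right), so by the simplicity theorem the value is the simplest (earliest-born) number strictly between 5 and 21/2.
Integers 6 through 10 all lie strictly between 5 and 21/2.
Among integers, the simplest (lowest birthday = smallest |n|; 0 is born on day 0, +-n on day n) is 6.
No non-integer in the interval can be simpler: if x is a non-integer in the interval, then floor(x) or ceil(x) also lies in the interval (the interval contains an integer), and both are proper prefixes of x's sign expansion, i.e. born earlier. So the game value is 6.
Game value = 6

6


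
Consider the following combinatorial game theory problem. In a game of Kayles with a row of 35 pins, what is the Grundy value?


Kayles: a move removes 1 or 2 adjacent pins from a contiguous row.
Removing pins from a row of k leaves two independent rows (a, b) with a + b = k - 1 (one pin) or a + b = k - 2 (two pins); an end removal gives a = 0.
By Sprague-Grundy, G(k) = mex{ G(a) XOR G(b) } over all these splits. G(0) = 0.
G(1): splits (0,0):0^0=0 -> mex({0}) = 1
G(2): splits (0,1):0^1=1 (0,0):0^0=0 -> mex({0, 1}) = 2
G(3): splits (0,2):0^2=2 (1,1):1^1=0 (0,1):0^1=1 -> mex({0, 1, 2}) = 3
G(4): splits (0,3):0^3=3 (1,2):1^2=3 (0,2):0^2=2 (1,1):1^1=0 -> mex({0, 2, 3}) = 1
G(5): splits (0,4):0^1=1 (1,3):1^3=2 (2,2):2^2=0 (0,3):0^3=3 (1,2):1^2=3 -> mex({0, 1, 2, 3}) = 4
G(6) = mex({0, 1, 2, 4}) = 3
G(7) = mex({0, 1, 3, 4, 5}) = 2
G(8) = mex({0, 2, 3, 5, 6}) = 1
G(9) = mex({0, 1, 2, 3, 6, 7}) = 4
G(10) = mex({0, 1, 3, 4, 5, 7}) = 2
G(11) = mex({0, 1, 2, 3, 4, 5}) = 6
G(12) = mex({0, 1, 2, 3, 5, 6, 7}) = 4
G(13) = mex({0, 2, 3, 4, 6, 7}) = 1
G(14) = mex({0, 1, 4, 5, 6, 7}) = 2
G(15) = mex({0, 1, 2, 3, 4, 5, 6}) = 7
G(16) = mex({0, 2, 3, 5, 6, 7}) = 1
G(17) = mex({0, 1, 2, 3, 5, 6, 7}) = 4
G(18) = mex({0, 1, 2, 4, 5, 6}) = 3
G(19) = mex({0, 1, 3, 4, 5, 7}) = 2
G(20) = mex({0, 2, 3, 4, 5, 6, 7}) = 1
G(21) = mex({0, 1, 2, 3, 5, 6, 7}) = 4
G(22) = mex({0, 1, 2, 3, 4, 5, 7}) = 6
G(23) = mex({0, 1, 2, 3, 4, 5, 6}) = 7
G(24) = mex({0, 1, 2, 3, 5, 6, 7}) = 4
G(25) = mex({0, 2, 3, 4, 6, 7}) = 1
G(26) = mex({0, 1, 3, 4, 5, 6, 7}) = 2
G(27) = mex({0, 1, 2, 3, 4, 5, 6, 7}) = 8
G(28) = mex({0, 1, 2, 3, 4, 6, 7, 8}) = 5
G(29) = mex({0, 1, 2, 3, 5, 6, 7, 8, 9}) = 4
G(30) = mex({0, 1, 2, 3, 4, 5, 6, 9, 10}) = 7
G(31) = mex({0, 1, 3, 4, 5, 7, 10, 11}) = 2
G(32) = mex({0, 2, 3, 4, 5, 6, 7, 9, 11}) = 1
G(33) = mex({0, 1, 2, 3, 4, 5, 6, 7, 9, 12}) = 8
G(34) = mex({0, 1, 2, 3, 4, 5, 7, 8, 11, 12}) = 6
G(35) = mex({0, 1, 2, 3, 4, 5, 6, 8, 9, 10, 11}) = 7
Therefore G(35) = 7.

7


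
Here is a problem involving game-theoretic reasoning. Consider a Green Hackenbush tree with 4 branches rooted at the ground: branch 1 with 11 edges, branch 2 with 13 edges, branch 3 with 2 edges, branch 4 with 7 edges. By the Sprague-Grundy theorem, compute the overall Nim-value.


The tree has 4 branches from the ground vertex.
In Green Hackenbush, the Nim-value of a simple path of length k is k.
Branch 1: length 11, Nim-value = 11
Branch 2: length 13, Nim-value = 13
Branch 3: length 2, Nim-value = 2
Branch 4: length 7, Nim-value = 7
Total Nim-value = XOR of all branch values:
0 XOR 11 = 11
11 XOR 13 = 6
6 XOR 2 = 4
4 XOR 7 = 3
Nim-value of the tree = 3

3


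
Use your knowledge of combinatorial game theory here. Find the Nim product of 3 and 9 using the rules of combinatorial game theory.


Nim multiplication is bilinear over XOR: (u XOR v) * w = (u*w) XOR (v*w).
So we split each operand into its bit components and XOR the pairwise Nim products.
3 = 1 + 2 (as XOR of powers of 2).
9 = 1 + 8 (as XOR of powers of 2).
Using the standard Nim-product table on single bits:
  2*2 = 3,   2*4 = 8,   2*8 = 12,
  4*4 = 6,   4*8 = 11,  8*8 = 13,
and  1*x = x (identity), k*l = l*k (commutative).
Pairwise Nim products:
  1 * 1 = 1
  1 * 8 = 8
  2 * 1 = 2
  2 * 8 = 12
XOR them: 1 XOR 8 XOR 2 XOR 12 = 7.
Result: 3 * 9 = 7 (in Nim).

7


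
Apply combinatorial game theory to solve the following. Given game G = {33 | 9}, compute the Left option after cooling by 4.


Original game: {33 | 9} (a switch {a | b} with a > b).
Cooling by t (for t below the temperature (a - b)/2 = 12) taxes each move by t: {a | b} cooled by t is {a - t | b + t}.
Cooling amount: t = 4
Cooled Left option: 33 - 4 = 29
Cooled Right option: 9 + 4 = 13
Cooled game: {29 | 13}
Left option = 29

29


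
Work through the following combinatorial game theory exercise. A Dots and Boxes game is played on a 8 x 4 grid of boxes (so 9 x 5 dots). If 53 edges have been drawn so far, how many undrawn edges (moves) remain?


Grid: 8 x 4 boxes, i.e. 9 rows and 5 columns of dots.
Horizontal edges: (rows + 1) * cols = 9 * 4 = 36
Vertical edges: rows * (cols + 1) = 8 * 5 = 40
Total edges: 36 + 40 = 76
Edges drawn: 53
Remaining: 76 - 53 = 23

23


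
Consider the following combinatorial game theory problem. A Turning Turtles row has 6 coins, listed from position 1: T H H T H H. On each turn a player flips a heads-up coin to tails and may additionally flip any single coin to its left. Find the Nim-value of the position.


Coins: T H H T H H
Key fact: a single head at position k behaves exactly like a Nim heap of size k (turning it to T and optionally flipping a coin at j < k corresponds to moving the heap from k to j, or to 0), and heads combine as a disjunctive sum (two heads at the same place would cancel, matching j XOR j = 0). So the Nim-value is the XOR of the 1-indexed positions of the heads.
Face-up positions (1-indexed): [2, 3, 5, 6]
XOR 0 with 2: 0 XOR 2 = 2
XOR 2 with 3: 2 XOR 3 = 1
XOR 1 with 5: 1 XOR 5 = 4
XOR 4 with 6: 4 XOR 6 = 2
Nim-value = 2

2


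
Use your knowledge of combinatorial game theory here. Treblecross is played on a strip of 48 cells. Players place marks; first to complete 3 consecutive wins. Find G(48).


Treblecross: place X on empty cells; 3-in-a-row wins.
Playing within two cells of an existing X lets the opponent win at once, so sensible play treats the cells i-2..i+2 around each X as dead. The player left with no safe cell loses, so this is a normal-play take-away game on strips of safe cells.
Placing X at cell i (0-indexed) of a strip of k safe cells leaves independent strips of sizes max(0, i-2) and max(0, k-i-3). Hence G(k) = mex{ G(max(0,i-2)) XOR G(max(0,k-i-3)) : 0 <= i < k }, with G(0) = 0.
G(1): splits (0,0):0^0=0 -> mex({0}) = 1
G(2): splits (0,0):0^0=0 -> mex({0}) = 1
G(3): splits (0,0):0^0=0 -> mex({0}) = 1
G(4): splits (0,1):0^1=1 (0,0):0^0=0 -> mex({0, 1}) = 2
G(5): splits (0,2):0^1=1 (0,1):0^1=1 (0,0):0^0=0 -> mex({0, 1}) = 2
G(6) = mex({1}) = 0
G(7) = mex({0, 1, 2}) = 3
G(8) = mex({0, 1, 2}) = 3
G(9) = mex({0, 2}) = 1
G(10) = mex({0, 2, 3}) = 1
G(11) = mex({0, 3}) = 1
G(12) = mex({1, 3}) = 0
G(13) = mex({0, 1, 2, 3}) = 4
G(14) = mex({0, 1, 2}) = 3
G(15) = mex({0, 1, 2}) = 3
G(16) = mex({0, 1, 2, 4}) = 3
G(17) = mex({0, 1, 3, 4}) = 2
G(18) = mex({0, 1, 3, 4}) = 2
G(19) = mex({0, 1, 3, 5}) = 2
G(20) = mex({0, 1, 2, 3, 5}) = 4
G(21) = mex({0, 1, 2, 3, 5}) = 4
G(22) = mex({1, 2, 6}) = 0
G(23) = mex({0, 1, 2, 3, 4, 6}) = 5
G(24) = mex({0, 1, 2, 3, 4}) = 5
G(25) = mex({0, 1, 3, 4, 7}) = 2
G(26) = mex({0, 1, 3, 4, 5, 7}) = 2
G(27) = mex({0, 1, 3, 5}) = 2
G(28) = mex({0, 1, 2, 5}) = 3
G(29) = mex({0, 1, 2, 4, 5, 6}) = 3
G(30) = mex({1, 2, 4, 6}) = 0
G(31) = mex({0, 1, 2, 3, 4, 6}) = 5
G(32) = mex({1, 2, 3, 4, 7}) = 0
G(33) = mex({0, 3, 7}) = 1
G(34) = mex({0, 2, 3, 5, 7}) = 1
G(35) = mex({0, 2, 3, 5, 6}) = 1
G(36) = mex({0, 1, 2, 5, 6}) = 3
G(37) = mex({0, 1, 2, 4, 5, 6}) = 3
G(38) = mex({0, 1, 2, 4}) = 3
G(39) = mex({0, 1, 2, 3, 4, 7}) = 5
G(40) = mex({0, 1, 2, 3, 4, 5, 7}) = 6
G(41) = mex({0, 1, 2, 3, 5, 7}) = 4
G(42) = mex({0, 1, 2, 3, 5, 6, 7}) = 4
G(43) = mex({0, 2, 3, 5, 6}) = 1
G(44) = mex({1, 2, 3, 4, 5, 6}) = 0
G(45) = mex({0, 1, 2, 3, 4, 6, 7}) = 5
G(46) = mex({0, 1, 2, 3, 4, 7}) = 5
G(47) = mex({0, 1, 2, 3, 4, 5, 7}) = 6
G(48) = mex({0, 1, 2, 3, 4, 5, 7}) = 6
Therefore G(48) = 6.

6


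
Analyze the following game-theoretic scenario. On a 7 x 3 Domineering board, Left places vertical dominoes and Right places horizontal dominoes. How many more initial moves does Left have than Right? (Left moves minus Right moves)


Board is 7 x 3 (rows x cols).
Left (vertical) placements: (rows-1) * cols = 6 * 3 = 18
Right (horizontal) placements: rows * (cols-1) = 7 * 2 = 14
Advantage = Left - Right = 18 - 14 = 4

4


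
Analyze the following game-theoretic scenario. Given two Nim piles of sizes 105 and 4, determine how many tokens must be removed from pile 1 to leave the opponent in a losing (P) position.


Piles: 105 and 4
Current XOR: 105 XOR 4 = 109 (non-zero, so this is an N-position).
To make the XOR zero, we need to find a move that balances the piles.
For pile 1 (size 105): target = 105 XOR 109 = 4
We reduce pile 1 from 105 to 4.
Tokens removed: 105 - 4 = 101
Verification: 4 XOR 4 = 0

101


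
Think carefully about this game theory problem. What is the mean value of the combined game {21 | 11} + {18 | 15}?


G1 = {21 | 11}, G2 = {18 | 15}
Each is a switch {a | b} with numbers a > b; its mean value is (a + b)/2, and mean value is additive over game sums: m(G1 + G2) = m(G1) + m(G2).
Mean of G1 = (21 + (11))/2 = 32/2 = 16
Mean of G2 = (18 + (15))/2 = 33/2 = 33/2
Mean of G1 + G2 = 16 + 33/2 = 65/2

65/2


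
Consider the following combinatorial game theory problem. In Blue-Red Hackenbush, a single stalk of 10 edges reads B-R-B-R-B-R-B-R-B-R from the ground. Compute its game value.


Edges (from ground): B-R-B-R-B-R-B-R-B-R
By Berlekamp's sign-expansion rule, a Blue-Red Hackenbush stalk has the value of the surreal number whose sign sequence is the edge sequence with B -> + and R -> -.
Sign sequence: +-+-+-+-+-
Trace the sign expansion in the surreal number tree, starting from 0:
Edge 1: B (sign +) -> bounds (0, +inf), value = 1
Edge 2: R (sign -) -> bounds (0, 1), value = 1/2
Edge 3: B (sign +) -> bounds (1/2, 1), value = 3/4
Edge 4: R (sign -) -> bounds (1/2, 3/4), value = 5/8
Edge 5: B (sign +) -> bounds (5/8, 3/4), value = 11/16
Edge 6: R (sign -) -> bounds (5/8, 11/16), value = 21/32
Edge 7: B (sign +) -> bounds (21/32, 11/16), value = 43/64
Edge 8: R (sign -) -> bounds (21/32, 43/64), value = 85/128
Edge 9: B (sign +) -> bounds (85/128, 43/64), value = 171/256
Edge 10: R (sign -) -> bounds (85/128, 171/256), value = 341/512
Game value = 341/512

341/512


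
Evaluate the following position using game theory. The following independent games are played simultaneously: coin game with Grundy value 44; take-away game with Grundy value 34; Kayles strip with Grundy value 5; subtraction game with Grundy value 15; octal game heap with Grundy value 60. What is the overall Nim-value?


By the Sprague-Grundy theorem, the Grundy value of a sum of games is the XOR of individual Grundy values.
coin game: Grundy value = 44. Running XOR: 0 XOR 44 = 44
take-away game: Grundy value = 34. Running XOR: 44 XOR 34 = 14
Kayles strip: Grundy value = 5. Running XOR: 14 XOR 5 = 11
subtraction game: Grundy value = 15. Running XOR: 11 XOR 15 = 4
octal game heap: Grundy value = 60. Running XOR: 4 XOR 60 = 56
The combined Grundy value is 56.

56


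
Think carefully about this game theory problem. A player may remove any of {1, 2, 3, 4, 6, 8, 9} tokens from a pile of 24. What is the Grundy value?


The subtraction set is S = {1, 2, 3, 4, 6, 8, 9}.
G(k) = mex{ G(k - s) : s in S, s <= k }. We compute iteratively: G(0) = 0.
G(1) = mex({0}) = 1
G(2) = mex({0, 1}) = 2
G(3) = mex({0, 1, 2}) = 3
G(4) = mex({0, 1, 2, 3}) = 4
G(5) = mex({1, 2, 3, 4}) = 0
G(6) = mex({0, 2, 3, 4}) = 1
G(7) = mex({0, 1, 3, 4}) = 2
G(8) = mex({0, 1, 2, 4}) = 3
G(9) = mex({0, 1, 2, 3}) = 4
G(10) = mex({1, 2, 3, 4}) = 0
G(11) = mex({0, 2, 3, 4}) = 1
G(12) = mex({0, 1, 3, 4}) = 2
G(13) = mex({0, 1, 2, 4}) = 3
Observe that G(5)..G(13) = 0, 1, 2, 3, 4, 0, 1, 2, 3 repeats G(0)..G(8) = 0, 1, 2, 3, 4, 0, 1, 2, 3.
For k >= max(S) = 9, G(k) is determined by the previous 9 values G(k-9)..G(k-1); a window of 9 consecutive values has recurred shifted by 5, so by induction G(k + 5) = G(k) for all k >= 0: the sequence is periodic from the start with period 5.
One period: G(0..4) = 0, 1, 2, 3, 4.
24 mod 5 = 4, so G(24) = G(4) = 4.

4


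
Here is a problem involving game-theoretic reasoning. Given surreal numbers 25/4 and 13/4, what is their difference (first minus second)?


x = 25/4, y = 13/4
Converting to common denominator: 4
x = 25/4, y = 13/4
x - y = 25/4 - 13/4 = 3

3


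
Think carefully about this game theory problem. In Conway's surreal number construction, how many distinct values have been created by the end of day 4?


Day 0: {|} = 0 is born. Count = 1.
Day n: the number of surreal numbers born by day n is 2^(n+1) - 1.
By day 0: 2^1 - 1 = 1
By day 1: 2^2 - 1 = 3
By day 2: 2^3 - 1 = 7
By day 3: 2^4 - 1 = 15
By day 4: 2^5 - 1 = 31
By day 4: 31 surreal numbers.

31


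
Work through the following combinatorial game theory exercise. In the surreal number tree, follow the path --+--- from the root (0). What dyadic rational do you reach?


Sign expansion: --+---
Rule: track bounds (lo, hi), initially (-inf, +inf). On '+', the current value becomes lo and we move to the simplest number in (value, hi): value + 1 if hi = +inf, otherwise the midpoint (value + hi)/2. On '-', the current value becomes hi and we move to value - 1 if lo = -inf, otherwise the midpoint (lo + value)/2.
Start at 0.
Step 1: sign = -, move left. Bounds: (-inf, 0). Value = -1
Step 2: sign = -, move left. Bounds: (-inf, -1). Value = -2
Step 3: sign = +, move right. Bounds: (-2, -1). Value = -3/2
Step 4: sign = -, move left. Bounds: (-2, -3/2). Value = -7/4
Step 5: sign = -, move left. Bounds: (-2, -7/4). Value = -15/8
Step 6: sign = -, move left. Bounds: (-2, -15/8). Value = -31/16
The surreal number with sign expansion --+--- is -31/16.

-31/16


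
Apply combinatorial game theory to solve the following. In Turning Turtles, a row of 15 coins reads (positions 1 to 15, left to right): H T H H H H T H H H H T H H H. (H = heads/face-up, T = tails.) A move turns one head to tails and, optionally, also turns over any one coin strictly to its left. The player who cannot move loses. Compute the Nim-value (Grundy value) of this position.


Coins: H T H H H H T H H H H T H H H
Key fact: a single head at position k behaves exactly like a Nim heap of size k (turning it to T and optionally flipping a coin at j < k corresponds to moving the heap from k to j, or to 0), and heads combine as a disjunctive sum (two heads at the same place would cancel, matching j XOR j = 0). So the Nim-value is the XOR of the 1-indexed positions of the heads.
Face-up positions (1-indexed): [1, 3, 4, 5, 6, 8, 9, 10, 11, 13, 14, 15]
XOR 0 with 1: 0 XOR 1 = 1
XOR 1 with 3: 1 XOR 3 = 2
XOR 2 with 4: 2 XOR 4 = 6
XOR 6 with 5: 6 XOR 5 = 3
XOR 3 with 6: 3 XOR 6 = 5
XOR 5 with 8: 5 XOR 8 = 13
XOR 13 with 9: 13 XOR 9 = 4
XOR 4 with 10: 4 XOR 10 = 14
XOR 14 with 11: 14 XOR 11 = 5
XOR 5 with 13: 5 XOR 13 = 8
XOR 8 with 14: 8 XOR 14 = 6
XOR 6 with 15: 6 XOR 15 = 9
Nim-value = 9

9


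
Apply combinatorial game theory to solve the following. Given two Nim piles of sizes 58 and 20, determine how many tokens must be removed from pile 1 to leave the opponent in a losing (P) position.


Piles: 58 and 20
Current XOR: 58 XOR 20 = 46 (non-zero, so this is an N-position).
To make the XOR zero, we need to find a move that balances the piles.
For pile 1 (size 58): target = 58 XOR 46 = 20
We reduce pile 1 from 58 to 20.
Tokens removed: 58 - 20 = 38
Verification: 20 XOR 20 = 0

38


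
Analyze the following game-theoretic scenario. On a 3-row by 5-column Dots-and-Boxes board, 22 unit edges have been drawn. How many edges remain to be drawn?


Grid: 3 x 5 boxes, i.e. 4 rows and 6 columns of dots.
Horizontal edges: (rows + 1) * cols = 4 * 5 = 20
Vertical edges: rows * (cols + 1) = 3 * 6 = 18
Total edges: 20 + 18 = 38
Edges drawn: 22
Remaining: 38 - 22 = 16

16


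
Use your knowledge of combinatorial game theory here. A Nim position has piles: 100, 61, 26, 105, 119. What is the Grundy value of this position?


We need the XOR (exclusive or) of all pile sizes.
After XOR-ing pile 1 (size 100): 0 XOR 100 = 100
After XOR-ing pile 2 (size 61): 100 XOR 61 = 89
After XOR-ing pile 3 (size 26): 89 XOR 26 = 67
After XOR-ing pile 4 (size 105): 67 XOR 105 = 42
After XOR-ing pile 5 (size 119): 42 XOR 119 = 93
The Nim-value of this position is 93.

93


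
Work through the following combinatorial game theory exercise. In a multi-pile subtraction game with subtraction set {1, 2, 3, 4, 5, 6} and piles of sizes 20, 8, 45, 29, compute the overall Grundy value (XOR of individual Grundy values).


Subtraction set: {1, 2, 3, 4, 5, 6}
For this subtraction set, G(n) = n mod 7 (period = max + 1 = 7).
Pile 1 (size 20): G(20) = 20 mod 7 = 6
Pile 2 (size 8): G(8) = 8 mod 7 = 1
Pile 3 (size 45): G(45) = 45 mod 7 = 3
Pile 4 (size 29): G(29) = 29 mod 7 = 1
Total Grundy value = XOR of all: 6 XOR 1 XOR 3 XOR 1 = 5

5


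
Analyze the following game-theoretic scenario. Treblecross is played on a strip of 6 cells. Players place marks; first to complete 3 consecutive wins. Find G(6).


Treblecross: place X on empty cells; 3-in-a-row wins.
Playing within two cells of an existing X lets the opponent win at once, so sensible play treats the cells i-2..i+2 around each X as dead. The player left with no safe cell loses, so this is a normal-play take-away game on strips of safe cells.
Placing X at cell i (0-indexed) of a strip of k safe cells leaves independent strips of sizes max(0, i-2) and max(0, k-i-3). Hence G(k) = mex{ G(max(0,i-2)) XOR G(max(0,k-i-3)) : 0 <= i < k }, with G(0) = 0.
G(1): splits (0,0):0^0=0 -> mex({0}) = 1
G(2): splits (0,0):0^0=0 -> mex({0}) = 1
G(3): splits (0,0):0^0=0 -> mex({0}) = 1
G(4): splits (0,1):0^1=1 (0,0):0^0=0 -> mex({0, 1}) = 2
G(5): splits (0,2):0^1=1 (0,1):0^1=1 (0,0):0^0=0 -> mex({0, 1}) = 2
G(6) = mex({1}) = 0
Therefore G(6) = 0.

0


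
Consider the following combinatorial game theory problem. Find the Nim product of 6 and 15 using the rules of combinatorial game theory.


Nim multiplication is bilinear over XOR: (u XOR v) * w = (u*w) XOR (v*w).
So we split each operand into its bit components and XOR the pairwise Nim products.
6 = 2 + 4 (as XOR of powers of 2).
15 = 1 + 2 + 4 + 8 (as XOR of powers of 2).
Using the standard Nim-product table on single bits:
  2*2 = 3,   2*4 = 8,   2*8 = 12,
  4*4 = 6,   4*8 = 11,  8*8 = 13,
and  1*x = x (identity), k*l = l*k (commutative).
Pairwise Nim products:
  2 * 1 = 2
  2 * 2 = 3
  2 * 4 = 8
  2 * 8 = 12
  4 * 1 = 4
  4 * 2 = 8
  4 * 4 = 6
  4 * 8 = 11
XOR them: 2 XOR 3 XOR 8 XOR 12 XOR 4 XOR 8 XOR 6 XOR 11 = 4.
Result: 6 * 15 = 4 (in Nim).

4


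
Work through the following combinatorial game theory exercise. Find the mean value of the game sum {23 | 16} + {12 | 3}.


G1 = {23 | 16}, G2 = {12 | 3}
Each is a switch {a | b} with numbers a > b; its mean value is (a + b)/2, and mean value is additive over game sums: m(G1 + G2) = m(G1) + m(G2).
Mean of G1 = (23 + (16))/2 = 39/2 = 39/2
Mean of G2 = (12 + (3))/2 = 15/2 = 15/2
Mean of G1 + G2 = 39/2 + 15/2 = 27

27


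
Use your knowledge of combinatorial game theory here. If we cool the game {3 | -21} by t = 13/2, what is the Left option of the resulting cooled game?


Original game: {3 | -21} (a switch {a | b} with a > b).
Cooling by t (for t below the temperature (a - b)/2 = 12) taxes each move by t: {a | b} cooled by t is {a - t | b + t}.
Cooling amount: t = 13/2
Cooled Left option: 3 - 13/2 = -7/2
Cooled Right option: -21 + 13/2 = -29/2
Cooled game: {-7/2 | -29/2}
Left option = -7/2

-7/2


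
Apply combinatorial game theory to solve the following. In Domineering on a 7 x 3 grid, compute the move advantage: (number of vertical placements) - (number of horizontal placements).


Board is 7 x 3 (rows x cols).
Left (vertical) placements: (rows-1) * cols = 6 * 3 = 18
Right (horizontal) placements: rows * (cols-1) = 7 * 2 = 14
Advantage = Left - Right = 18 - 14 = 4

4


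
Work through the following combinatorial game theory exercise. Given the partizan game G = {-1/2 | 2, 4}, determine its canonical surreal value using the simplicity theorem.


Left options: {-1/2}, max = -1/2
Right options: {2, 4}, min = 2
All options are numbers and max(Left) < min(Right), so by the simplicity theorem the value is the simplest (earliest-born) number strictly between -1/2 and 2.
Integers 0 through 1 all lie strictly between -1/2 and 2.
Among integers, the simplest (lowest birthday = smallest |n|; 0 is born on day 0, +-n on day n) is 0.
No non-integer in the interval can be simpler: if x is a non-integer in the interval, then floor(x) or ceil(x) also lies in the interval (the interval contains an integer), and both are proper prefixes of x's sign expansion, i.e. born earlier. So the game value is 0.
Game value = 0

0


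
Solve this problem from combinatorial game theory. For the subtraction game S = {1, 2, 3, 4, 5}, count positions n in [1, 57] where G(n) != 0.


Subtraction set S = {1, 2, 3, 4, 5}, so G(n) = n mod 6.
G(n) = 0 when n is a multiple of 6.
Multiples of 6 in [1, 57]: 9
N-positions (nonzero Grundy) = 57 - 9 = 48

48


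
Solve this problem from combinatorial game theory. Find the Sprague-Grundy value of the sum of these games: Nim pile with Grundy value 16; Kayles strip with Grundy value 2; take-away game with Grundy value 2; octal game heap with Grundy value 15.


By the Sprague-Grundy theorem, the Grundy value of a sum of games is the XOR of individual Grundy values.
Nim pile: Grundy value = 16. Running XOR: 0 XOR 16 = 16
Kayles strip: Grundy value = 2. Running XOR: 16 XOR 2 = 18
take-away game: Grundy value = 2. Running XOR: 18 XOR 2 = 16
octal game heap: Grundy value = 15. Running XOR: 16 XOR 15 = 31
The combined Grundy value is 31.

31


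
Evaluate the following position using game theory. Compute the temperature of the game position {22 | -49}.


The game is {22 | -49}, a switch {a | b} with numbers a > b.
Cooling {a | b} by t gives {a - t | b + t}, which stops being hot when a - t = b + t, i.e. at t = (a - b)/2. So the temperature of a switch is (a - b)/2.
Temperature = (Left option - Right option) / 2
= (22 - (-49)) / 2
= 71 / 2
= 71/2

71/2


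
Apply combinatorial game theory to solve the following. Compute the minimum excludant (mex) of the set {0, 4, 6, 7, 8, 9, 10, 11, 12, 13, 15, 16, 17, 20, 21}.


Set = {0, 4, 6, 7, 8, 9, 10, 11, 12, 13, 15, 16, 17, 20, 21}
0 is in the set.
1 is NOT in the set. This is the mex.
mex = 1

1


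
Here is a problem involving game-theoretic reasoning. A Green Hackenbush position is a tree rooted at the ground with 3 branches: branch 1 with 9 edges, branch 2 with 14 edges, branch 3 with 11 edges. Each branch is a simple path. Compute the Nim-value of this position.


The tree has 3 branches from the ground vertex.
In Green Hackenbush, the Nim-value of a simple path of length k is k.
Branch 1: length 9, Nim-value = 9
Branch 2: length 14, Nim-value = 14
Branch 3: length 11, Nim-value = 11
Total Nim-value = XOR of all branch values:
0 XOR 9 = 9
9 XOR 14 = 7
7 XOR 11 = 12
Nim-value of the tree = 12

12


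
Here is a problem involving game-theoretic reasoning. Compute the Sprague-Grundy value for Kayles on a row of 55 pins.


Kayles: a move removes 1 or 2 adjacent pins from a contiguous row.
Removing pins from a row of k leaves two independent rows (a, b) with a + b = k - 1 (one pin) or a + b = k - 2 (two pins); an end removal gives a = 0.
By Sprague-Grundy, G(k) = mex{ G(a) XOR G(b) } over all these splits. G(0) = 0.
G(1): splits (0,0):0^0=0 -> mex({0}) = 1
G(2): splits (0,1):0^1=1 (0,0):0^0=0 -> mex({0, 1}) = 2
G(3): splits (0,2):0^2=2 (1,1):1^1=0 (0,1):0^1=1 -> mex({0, 1, 2}) = 3
G(4): splits (0,3):0^3=3 (1,2):1^2=3 (0,2):0^2=2 (1,1):1^1=0 -> mex({0, 2, 3}) = 1
G(5): splits (0,4):0^1=1 (1,3):1^3=2 (2,2):2^2=0 (0,3):0^3=3 (1,2):1^2=3 -> mex({0, 1, 2, 3}) = 4
G(6) = mex({0, 1, 2, 4}) = 3
G(7) = mex({0, 1, 3, 4, 5}) = 2
G(8) = mex({0, 2, 3, 5, 6}) = 1
G(9) = mex({0, 1, 2, 3, 6, 7}) = 4
G(10) = mex({0, 1, 3, 4, 5, 7}) = 2
G(11) = mex({0, 1, 2, 3, 4, 5}) = 6
G(12) = mex({0, 1, 2, 3, 5, 6, 7}) = 4
G(13) = mex({0, 2, 3, 4, 6, 7}) = 1
G(14) = mex({0, 1, 4, 5, 6, 7}) = 2
G(15) = mex({0, 1, 2, 3, 4, 5, 6}) = 7
G(16) = mex({0, 2, 3, 5, 6, 7}) = 1
G(17) = mex({0, 1, 2, 3, 5, 6, 7}) = 4
G(18) = mex({0, 1, 2, 4, 5, 6}) = 3
G(19) = mex({0, 1, 3, 4, 5, 7}) = 2
G(20) = mex({0, 2, 3, 4, 5, 6, 7}) = 1
G(21) = mex({0, 1, 2, 3, 5, 6, 7}) = 4
G(22) = mex({0, 1, 2, 3, 4, 5, 7}) = 6
G(23) = mex({0, 1, 2, 3, 4, 5, 6}) = 7
G(24) = mex({0, 1, 2, 3, 5, 6, 7}) = 4
G(25) = mex({0, 2, 3, 4, 6, 7}) = 1
G(26) = mex({0, 1, 3, 4, 5, 6, 7}) = 2
G(27) = mex({0, 1, 2, 3, 4, 5, 6, 7}) = 8
G(28) = mex({0, 1, 2, 3, 4, 6, 7, 8}) = 5
G(29) = mex({0, 1, 2, 3, 5, 6, 7, 8, 9}) = 4
G(30) = mex({0, 1, 2, 3, 4, 5, 6, 9, 10}) = 7
G(31) = mex({0, 1, 3, 4, 5, 7, 10, 11}) = 2
G(32) = mex({0, 2, 3, 4, 5, 6, 7, 9, 11}) = 1
G(33) = mex({0, 1, 2, 3, 4, 5, 6, 7, 9, 12}) = 8
G(34) = mex({0, 1, 2, 3, 4, 5, 7, 8, 11, 12}) = 6
G(35) = mex({0, 1, 2, 3, 4, 5, 6, 8, 9, 10, 11}) = 7
G(36) = mex({0, 1, 2, 3, 5, 6, 7, 9, 10}) = 4
G(37) = mex({0, 2, 3, 4, 6, 7, 9, 10, 11, 12}) = 1
G(38) = mex({0, 1, 3, 4, 5, 6, 7, 9, 10, 11, 12}) = 2
G(39) = mex({0, 1, 2, 4, 5, 6, 7, 9, 10, 12, 14}) = 3
G(40) = mex({0, 2, 3, 4, 6, 7, 11, 12, 14}) = 1
G(41) = mex({0, 1, 2, 3, 5, 6, 7, 9, 10, 11, 12}) = 4
G(42) = mex({0, 1, 2, 3, 4, 5, 6, 9, 10}) = 7
G(43) = mex({0, 1, 3, 4, 5, 7, 9, 10, 12, 15}) = 2
G(44) = mex({0, 2, 3, 4, 5, 6, 7, 9, 10, 12, 15}) = 1
G(45) = mex({0, 1, 2, 3, 4, 5, 6, 7, 9, 10, 12, 14}) = 8
G(46) = mex({0, 1, 3, 4, 5, 7, 8, 11, 12, 14}) = 2
G(47) = mex({0, 1, 2, 3, 4, 5, 6, 8, 9, 10, 11, 12}) = 7
G(48) = mex({0, 1, 2, 3, 5, 6, 7, 9, 10}) = 4
G(49) = mex({0, 2, 3, 4, 6, 7, 9, 10, 11, 12, 15}) = 1
G(50) = mex({0, 1, 4, 5, 6, 7, 9, 11, 12, 14, 15}) = 2
G(51) = mex({0, 1, 2, 3, 4, 5, 6, 7, 9, 12, 14, 15}) = 8
G(52) = mex({0, 2, 3, 4, 5, 6, 7, 8, 11, 12, 15}) = 1
G(53) = mex({0, 1, 2, 3, 5, 6, 7, 8, 9, 10, 11, 12}) = 4
G(54) = mex({0, 1, 2, 3, 4, 5, 6, 9, 10}) = 7
G(55) = mex({0, 1, 3, 4, 5, 7, 9, 10, 11, 12}) = 2
Therefore G(55) = 2.

2


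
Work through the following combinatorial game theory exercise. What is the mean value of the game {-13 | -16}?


Game = {-13 | -16}, a switch {a | b} with numbers a > b.
Its thermograph has left wall a - t and right wall b + t, which meet at t = (a - b)/2, where both equal (a + b)/2. So the mast (mean value) is at (a + b)/2.
Mean = (-13 + (-16))/2 = -29/2 = -29/2

-29/2


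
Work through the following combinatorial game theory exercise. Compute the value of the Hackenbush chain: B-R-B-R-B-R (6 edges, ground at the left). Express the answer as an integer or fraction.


Edges (from ground): B-R-B-R-B-R
By Berlekamp's sign-expansion rule, a Blue-Red Hackenbush stalk has the value of the surreal number whose sign sequence is the edge sequence with B -> + and R -> -.
Sign sequence: +-+-+-
Trace the sign expansion in the surreal number tree, starting from 0:
Edge 1: B (sign +) -> bounds (0, +inf), value = 1
Edge 2: R (sign -) -> bounds (0, 1), value = 1/2
Edge 3: B (sign +) -> bounds (1/2, 1), value = 3/4
Edge 4: R (sign -) -> bounds (1/2, 3/4), value = 5/8
Edge 5: B (sign +) -> bounds (5/8, 3/4), value = 11/16
Edge 6: R (sign -) -> bounds (5/8, 11/16), value = 21/32
Game value = 21/32

21/32


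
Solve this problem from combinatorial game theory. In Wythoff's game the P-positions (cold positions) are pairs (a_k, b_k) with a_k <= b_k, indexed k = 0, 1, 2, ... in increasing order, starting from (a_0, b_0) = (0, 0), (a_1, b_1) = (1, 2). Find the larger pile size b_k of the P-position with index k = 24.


By Wythoff's theorem, a_k = floor(k * phi) and b_k = floor(k * phi^2) = a_k + k, where phi = (1 + sqrt(5))/2 is the golden ratio.
phi = (1 + sqrt(5))/2 = 1.618034
phi^2 = phi + 1 = 2.618034
k = 24
k * phi^2 = 24 * 2.618034 = 62.832816
b_24 = floor(k * phi^2) = 62 (check: a_24 + k = 38 + 24 = 62)

62


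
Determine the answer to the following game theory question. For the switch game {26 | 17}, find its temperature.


The game is {26 | 17}, a switch {a | b} with numbers a > b.
Cooling {a | b} by t gives {a - t | b + t}, which stops being hot when a - t = b + t, i.e. at t = (a - b)/2. So the temperature of a switch is (a - b)/2.
Temperature = (Left option - Right option) / 2
= (26 - (17)) / 2
= 9 / 2
= 9/2

9/2


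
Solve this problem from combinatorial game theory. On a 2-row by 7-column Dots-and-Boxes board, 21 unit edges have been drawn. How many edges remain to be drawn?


Grid: 2 x 7 boxes, i.e. 3 rows and 8 columns of dots.
Horizontal edges: (rows + 1) * cols = 3 * 7 = 21
Vertical edges: rows * (cols + 1) = 2 * 8 = 16
Total edges: 21 + 16 = 37
Edges drawn: 21
Remaining: 37 - 21 = 16

16


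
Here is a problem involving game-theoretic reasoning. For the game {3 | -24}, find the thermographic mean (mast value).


Game = {3 | -24}, a switch {a | b} with numbers a > b.
Its thermograph has left wall a - t and right wall b + t, which meet at t = (a - b)/2, where both equal (a + b)/2. So the mast (mean value) is at (a + b)/2.
Mean = (3 + (-24))/2 = -21/2 = -21/2

-21/2


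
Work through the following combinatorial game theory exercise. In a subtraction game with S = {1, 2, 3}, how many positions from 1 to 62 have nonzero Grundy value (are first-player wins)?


Subtraction set S = {1, 2, 3}, so G(n) = n mod 4.
G(n) = 0 when n is a multiple of 4.
Multiples of 4 in [1, 62]: 15
N-positions (nonzero Grundy) = 62 - 15 = 47

47


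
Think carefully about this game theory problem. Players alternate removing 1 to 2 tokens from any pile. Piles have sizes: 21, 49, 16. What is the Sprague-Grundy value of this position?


Subtraction set: {1, 2}
For this subtraction set, G(n) = n mod 3 (period = max + 1 = 3).
Pile 1 (size 21): G(21) = 21 mod 3 = 0
Pile 2 (size 49): G(49) = 49 mod 3 = 1
Pile 3 (size 16): G(16) = 16 mod 3 = 1
Total Grundy value = XOR of all: 0 XOR 1 XOR 1 = 0

0


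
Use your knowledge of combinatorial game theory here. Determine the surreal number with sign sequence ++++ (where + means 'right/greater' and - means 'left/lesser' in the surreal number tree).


Sign expansion: ++++
Rule: track bounds (lo, hi), initially (-inf, +inf). On '+', the current value becomes lo and we move to the simplest number in (value, hi): value + 1 if hi = +inf, otherwise the midpoint (value + hi)/2. On '-', the current value becomes hi and we move to value - 1 if lo = -inf, otherwise the midpoint (lo + value)/2.
Start at 0.
Step 1: sign = +, move right. Bounds: (0, +inf). Value = 1
Step 2: sign = +, move right. Bounds: (1, +inf). Value = 2
Step 3: sign = +, move right. Bounds: (2, +inf). Value = 3
Step 4: sign = +, move right. Bounds: (3, +inf). Value = 4
The surreal number with sign expansion ++++ is 4.

4


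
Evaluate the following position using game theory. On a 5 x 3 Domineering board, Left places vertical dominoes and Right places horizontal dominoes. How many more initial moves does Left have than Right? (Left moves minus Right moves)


Board is 5 x 3 (rows x cols).
Left (vertical) placements: (rows-1) * cols = 4 * 3 = 12
Right (horizontal) placements: rows * (cols-1) = 5 * 2 = 10
Advantage = Left - Right = 12 - 10 = 2

2


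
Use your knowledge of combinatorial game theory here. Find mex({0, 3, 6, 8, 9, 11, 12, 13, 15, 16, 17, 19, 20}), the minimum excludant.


Set = {0, 3, 6, 8, 9, 11, 12, 13, 15, 16, 17, 19, 20}
0 is in the set.
1 is NOT in the set. This is the mex.
mex = 1

1


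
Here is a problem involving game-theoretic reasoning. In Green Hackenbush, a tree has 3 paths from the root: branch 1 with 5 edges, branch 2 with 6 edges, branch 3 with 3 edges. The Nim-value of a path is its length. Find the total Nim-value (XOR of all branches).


The tree has 3 branches from the ground vertex.
In Green Hackenbush, the Nim-value of a simple path of length k is k.
Branch 1: length 5, Nim-value = 5
Branch 2: length 6, Nim-value = 6
Branch 3: length 3, Nim-value = 3
Total Nim-value = XOR of all branch values:
0 XOR 5 = 5
5 XOR 6 = 3
3 XOR 3 = 0
Nim-value of the tree = 0

0


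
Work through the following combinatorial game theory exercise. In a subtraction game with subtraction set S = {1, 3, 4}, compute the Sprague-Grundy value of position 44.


The subtraction set is S = {1, 3, 4}.
G(k) = mex{ G(k - s) : s in S, s <= k }. We compute iteratively: G(0) = 0.
G(1) = mex({0}) = 1
G(2) = mex({1}) = 0
G(3) = mex({0}) = 1
G(4) = mex({0, 1}) = 2
G(5) = mex({0, 1, 2}) = 3
G(6) = mex({0, 1, 3}) = 2
G(7) = mex({1, 2}) = 0
G(8) = mex({0, 2, 3}) = 1
G(9) = mex({1, 2, 3}) = 0
G(10) = mex({0, 2}) = 1
Observe that G(7)..G(10) = 0, 1, 0, 1 repeats G(0)..G(3) = 0, 1, 0, 1.
For k >= max(S) = 4, G(k) is determined by the previous 4 values G(k-4)..G(k-1); a window of 4 consecutive values has recurred shifted by 7, so by induction G(k + 7) = G(k) for all k >= 0: the sequence is periodic from the start with period 7.
One period: G(0..6) = 0, 1, 0, 1, 2, 3, 2.
44 mod 7 = 2, so G(44) = G(2) = 0.

0


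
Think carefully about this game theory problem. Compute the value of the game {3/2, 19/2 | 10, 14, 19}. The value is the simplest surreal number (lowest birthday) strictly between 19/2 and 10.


Left options: {3/2, 19/2}, max = 19/2
Right options: {10, 14, 19}, min = 10
All options are numbers and max(Left) < min(Right), so by the simplicity theorem the value is the simplest (earliest-born) number strictly between 19/2 and 10.
No integer lies strictly between 19/2 and 10, so the value is the dyadic rational m/2^k in the interval with the smallest k (then m odd); search k = 1, 2, ...:
Denominator 2: no odd multiple of 1/2 lies strictly between 19/2 and 10.
Denominator 4: 39/4 lies strictly between 19/2 and 10 -- found.
The simplest number in the interval is 39/4.
Game value = 39/4

39/4


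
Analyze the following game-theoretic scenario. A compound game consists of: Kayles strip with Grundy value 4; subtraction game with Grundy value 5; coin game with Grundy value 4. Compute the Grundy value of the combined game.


By the Sprague-Grundy theorem, the Grundy value of a sum of games is the XOR of individual Grundy values.
Kayles strip: Grundy value = 4. Running XOR: 0 XOR 4 = 4
subtraction game: Grundy value = 5. Running XOR: 4 XOR 5 = 1
coin game: Grundy value = 4. Running XOR: 1 XOR 4 = 5
The combined Grundy value is 5.

5


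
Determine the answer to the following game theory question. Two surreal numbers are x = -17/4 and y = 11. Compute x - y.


x = -17/4, y = 11
Converting to common denominator: 4
x = -17/4, y = 44/4
x - y = -17/4 - 11 = -61/4

-61/4


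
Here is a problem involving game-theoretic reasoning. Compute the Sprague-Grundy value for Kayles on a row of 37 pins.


Kayles: a move removes 1 or 2 adjacent pins from a contiguous row.
Removing pins from a row of k leaves two independent rows (a, b) with a + b = k - 1 (one pin) or a + b = k - 2 (two pins); an end removal gives a = 0.
By Sprague-Grundy, G(k) = mex{ G(a) XOR G(b) } over all these splits. G(0) = 0.
G(1): splits (0,0):0^0=0 -> mex({0}) = 1
G(2): splits (0,1):0^1=1 (0,0):0^0=0 -> mex({0, 1}) = 2
G(3): splits (0,2):0^2=2 (1,1):1^1=0 (0,1):0^1=1 -> mex({0, 1, 2}) = 3
G(4): splits (0,3):0^3=3 (1,2):1^2=3 (0,2):0^2=2 (1,1):1^1=0 -> mex({0, 2, 3}) = 1
G(5): splits (0,4):0^1=1 (1,3):1^3=2 (2,2):2^2=0 (0,3):0^3=3 (1,2):1^2=3 -> mex({0, 1, 2, 3}) = 4
G(6) = mex({0, 1, 2, 4}) = 3
G(7) = mex({0, 1, 3, 4, 5}) = 2
G(8) = mex({0, 2, 3, 5, 6}) = 1
G(9) = mex({0, 1, 2, 3, 6, 7}) = 4
G(10) = mex({0, 1, 3, 4, 5, 7}) = 2
G(11) = mex({0, 1, 2, 3, 4, 5}) = 6
G(12) = mex({0, 1, 2, 3, 5, 6, 7}) = 4
G(13) = mex({0, 2, 3, 4, 6, 7}) = 1
G(14) = mex({0, 1, 4, 5, 6, 7}) = 2
G(15) = mex({0, 1, 2, 3, 4, 5, 6}) = 7
G(16) = mex({0, 2, 3, 5, 6, 7}) = 1
G(17) = mex({0, 1, 2, 3, 5, 6, 7}) = 4
G(18) = mex({0, 1, 2, 4, 5, 6}) = 3
G(19) = mex({0, 1, 3, 4, 5, 7}) = 2
G(20) = mex({0, 2, 3, 4, 5, 6, 7}) = 1
G(21) = mex({0, 1, 2, 3, 5, 6, 7}) = 4
G(22) = mex({0, 1, 2, 3, 4, 5, 7}) = 6
G(23) = mex({0, 1, 2, 3, 4, 5, 6}) = 7
G(24) = mex({0, 1, 2, 3, 5, 6, 7}) = 4
G(25) = mex({0, 2, 3, 4, 6, 7}) = 1
G(26) = mex({0, 1, 3, 4, 5, 6, 7}) = 2
G(27) = mex({0, 1, 2, 3, 4, 5, 6, 7}) = 8
G(28) = mex({0, 1, 2, 3, 4, 6, 7, 8}) = 5
G(29) = mex({0, 1, 2, 3, 5, 6, 7, 8, 9}) = 4
G(30) = mex({0, 1, 2, 3, 4, 5, 6, 9, 10}) = 7
G(31) = mex({0, 1, 3, 4, 5, 7, 10, 11}) = 2
G(32) = mex({0, 2, 3, 4, 5, 6, 7, 9, 11}) = 1
G(33) = mex({0, 1, 2, 3, 4, 5, 6, 7, 9, 12}) = 8
G(34) = mex({0, 1, 2, 3, 4, 5, 7, 8, 11, 12}) = 6
G(35) = mex({0, 1, 2, 3, 4, 5, 6, 8, 9, 10, 11}) = 7
G(36) = mex({0, 1, 2, 3, 5, 6, 7, 9, 10}) = 4
G(37) = mex({0, 2, 3, 4, 6, 7, 9, 10, 11, 12}) = 1
Therefore G(37) = 1.

1


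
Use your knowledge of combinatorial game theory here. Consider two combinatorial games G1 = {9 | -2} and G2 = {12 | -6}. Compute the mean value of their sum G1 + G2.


G1 = {9 | -2}, G2 = {12 | -6}
Each is a switch {a | b} with numbers a > b; its mean value is (a + b)/2, and mean value is additive over game sums: m(G1 + G2) = m(G1) + m(G2).
Mean of G1 = (9 + (-2))/2 = 7/2 = 7/2
Mean of G2 = (12 + (-6))/2 = 6/2 = 3
Mean of G1 + G2 = 7/2 + 3 = 13/2

13/2


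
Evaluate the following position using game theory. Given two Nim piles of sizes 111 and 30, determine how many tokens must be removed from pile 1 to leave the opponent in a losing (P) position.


Piles: 111 and 30
Current XOR: 111 XOR 30 = 113 (non-zero, so this is an N-position).
To make the XOR zero, we need to find a move that balances the piles.
For pile 1 (size 111): target = 111 XOR 113 = 30
We reduce pile 1 from 111 to 30.
Tokens removed: 111 - 30 = 81
Verification: 30 XOR 30 = 0

81


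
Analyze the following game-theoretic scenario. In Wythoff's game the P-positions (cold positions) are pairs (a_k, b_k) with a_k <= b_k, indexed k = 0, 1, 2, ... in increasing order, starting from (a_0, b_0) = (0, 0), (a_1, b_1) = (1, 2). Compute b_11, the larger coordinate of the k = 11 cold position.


By Wythoff's theorem, a_k = floor(k * phi) and b_k = floor(k * phi^2) = a_k + k, where phi = (1 + sqrt(5))/2 is the golden ratio.
phi = (1 + sqrt(5))/2 = 1.618034
phi^2 = phi + 1 = 2.618034
k = 11
k * phi^2 = 11 * 2.618034 = 28.798374
b_11 = floor(k * phi^2) = 28 (check: a_11 + k = 17 + 11 = 28)

28


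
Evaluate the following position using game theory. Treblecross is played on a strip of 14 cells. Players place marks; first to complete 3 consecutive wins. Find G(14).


Treblecross: place X on empty cells; 3-in-a-row wins.
Playing within two cells of an existing X lets the opponent win at once, so sensible play treats the cells i-2..i+2 around each X as dead. The player left with no safe cell loses, so this is a normal-play take-away game on strips of safe cells.
Placing X at cell i (0-indexed) of a strip of k safe cells leaves independent strips of sizes max(0, i-2) and max(0, k-i-3). Hence G(k) = mex{ G(max(0,i-2)) XOR G(max(0,k-i-3)) : 0 <= i < k }, with G(0) = 0.
G(1): splits (0,0):0^0=0 -> mex({0}) = 1
G(2): splits (0,0):0^0=0 -> mex({0}) = 1
G(3): splits (0,0):0^0=0 -> mex({0}) = 1
G(4): splits (0,1):0^1=1 (0,0):0^0=0 -> mex({0, 1}) = 2
G(5): splits (0,2):0^1=1 (0,1):0^1=1 (0,0):0^0=0 -> mex({0, 1}) = 2
G(6) = mex({1}) = 0
G(7) = mex({0, 1, 2}) = 3
G(8) = mex({0, 1, 2}) = 3
G(9) = mex({0, 2}) = 1
G(10) = mex({0, 2, 3}) = 1
G(11) = mex({0, 3}) = 1
G(12) = mex({1, 3}) = 0
G(13) = mex({0, 1, 2, 3}) = 4
G(14) = mex({0, 1, 2}) = 3
Therefore G(14) = 3.

3
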